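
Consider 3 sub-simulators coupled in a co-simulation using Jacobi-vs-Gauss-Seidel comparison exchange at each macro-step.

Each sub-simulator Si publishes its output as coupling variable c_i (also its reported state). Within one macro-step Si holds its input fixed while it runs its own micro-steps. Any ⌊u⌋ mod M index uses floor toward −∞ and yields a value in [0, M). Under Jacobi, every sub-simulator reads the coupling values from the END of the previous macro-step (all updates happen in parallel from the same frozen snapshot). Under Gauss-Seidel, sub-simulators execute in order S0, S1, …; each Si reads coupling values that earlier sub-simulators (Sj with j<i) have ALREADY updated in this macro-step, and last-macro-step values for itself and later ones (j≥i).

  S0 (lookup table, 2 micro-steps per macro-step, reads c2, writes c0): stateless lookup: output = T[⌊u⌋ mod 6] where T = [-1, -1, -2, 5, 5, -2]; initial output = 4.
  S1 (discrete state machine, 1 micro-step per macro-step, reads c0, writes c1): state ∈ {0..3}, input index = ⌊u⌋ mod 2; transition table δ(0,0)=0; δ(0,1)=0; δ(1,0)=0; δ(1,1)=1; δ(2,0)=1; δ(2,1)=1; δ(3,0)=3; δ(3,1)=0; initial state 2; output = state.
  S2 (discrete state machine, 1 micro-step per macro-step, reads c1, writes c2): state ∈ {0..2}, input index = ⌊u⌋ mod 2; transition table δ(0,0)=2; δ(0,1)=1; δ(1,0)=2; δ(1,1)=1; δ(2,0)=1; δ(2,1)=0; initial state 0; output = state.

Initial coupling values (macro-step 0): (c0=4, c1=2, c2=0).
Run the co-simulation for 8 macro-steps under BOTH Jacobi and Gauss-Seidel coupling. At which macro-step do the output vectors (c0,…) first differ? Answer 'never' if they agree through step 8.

[Jacobi] macro 1: S0 reads c2=0 → after 2×micro: -1; S1 reads c0=4 → after 1×micro: 1; S2 reads c1=2 → after 1×micro: 2 ⇒ (c0=-1, c1=1, c2=2)
[Jacobi] macro 2: S0 reads c2=2 → after 2×micro: -2; S1 reads c0=-1 → after 1×micro: 1; S2 reads c1=1 → after 1×micro: 0 ⇒ (c0=-2, c1=1, c2=0)
[Jacobi] macro 3: S0 reads c2=0 → after 2×micro: -1; S1 reads c0=-2 → after 1×micro: 0; S2 reads c1=1 → after 1×micro: 1 ⇒ (c0=-1, c1=0, c2=1)
[Jacobi] macro 4: S0 reads c2=1 → after 2×micro: -1; S1 reads c0=-1 → after 1×micro: 0; S2 reads c1=0 → after 1×micro: 2 ⇒ (c0=-1, c1=0, c2=2)
[Jacobi] macro 5: S0 reads c2=2 → after 2×micro: -2; S1 reads c0=-1 → after 1×micro: 0; S2 reads c1=0 → after 1×micro: 1 ⇒ (c0=-2, c1=0, c2=1)
[Jacobi] macro 6: S0 reads c2=1 → after 2×micro: -1; S1 reads c0=-2 → after 1×micro: 0; S2 reads c1=0 → after 1×micro: 2 ⇒ (c0=-1, c1=0, c2=2)
[Jacobi] macro 7: S0 reads c2=2 → after 2×micro: -2; S1 reads c0=-1 → after 1×micro: 0; S2 reads c1=0 → after 1×micro: 1 ⇒ (c0=-2, c1=0, c2=1)
[Jacobi] macro 8: S0 reads c2=1 → after 2×micro: -1; S1 reads c0=-2 → after 1×micro: 0; S2 reads c1=0 → after 1×micro: 2 ⇒ (c0=-1, c1=0, c2=2)
[Gauss-Seidel] macro 1: S0 reads c2=0 → after 2×micro: -1; S1 reads c0=-1 → after 1×micro: 1; S2 reads c1=1 → after 1×micro: 1 ⇒ (c0=-1, c1=1, c2=1)
[Gauss-Seidel] macro 2: S0 reads c2=1 → after 2×micro: -1; S1 reads c0=-1 → after 1×micro: 1; S2 reads c1=1 → after 1×micro: 1 ⇒ (c0=-1, c1=1, c2=1)
[Gauss-Seidel] macro 3: S0 reads c2=1 → after 2×micro: -1; S1 reads c0=-1 → after 1×micro: 1; S2 reads c1=1 → after 1×micro: 1 ⇒ (c0=-1, c1=1, c2=1)
[Gauss-Seidel] macro 4: S0 reads c2=1 → after 2×micro: -1; S1 reads c0=-1 → after 1×micro: 1; S2 reads c1=1 → after 1×micro: 1 ⇒ (c0=-1, c1=1, c2=1)
[Gauss-Seidel] macro 5: S0 reads c2=1 → after 2×micro: -1; S1 reads c0=-1 → after 1×micro: 1; S2 reads c1=1 → after 1×micro: 1 ⇒ (c0=-1, c1=1, c2=1)
[Gauss-Seidel] macro 6: S0 reads c2=1 → after 2×micro: -1; S1 reads c0=-1 → after 1×micro: 1; S2 reads c1=1 → after 1×micro: 1 ⇒ (c0=-1, c1=1, c2=1)
[Gauss-Seidel] macro 7: S0 reads c2=1 → after 2×micro: -1; S1 reads c0=-1 → after 1×micro: 1; S2 reads c1=1 → after 1×micro: 1 ⇒ (c0=-1, c1=1, c2=1)
[Gauss-Seidel] macro 8: S0 reads c2=1 → after 2×micro: -1; S1 reads c0=-1 → after 1×micro: 1; S2 reads c1=1 → after 1×micro: 1 ⇒ (c0=-1, c1=1, c2=1)

first divergence at macro-step: 1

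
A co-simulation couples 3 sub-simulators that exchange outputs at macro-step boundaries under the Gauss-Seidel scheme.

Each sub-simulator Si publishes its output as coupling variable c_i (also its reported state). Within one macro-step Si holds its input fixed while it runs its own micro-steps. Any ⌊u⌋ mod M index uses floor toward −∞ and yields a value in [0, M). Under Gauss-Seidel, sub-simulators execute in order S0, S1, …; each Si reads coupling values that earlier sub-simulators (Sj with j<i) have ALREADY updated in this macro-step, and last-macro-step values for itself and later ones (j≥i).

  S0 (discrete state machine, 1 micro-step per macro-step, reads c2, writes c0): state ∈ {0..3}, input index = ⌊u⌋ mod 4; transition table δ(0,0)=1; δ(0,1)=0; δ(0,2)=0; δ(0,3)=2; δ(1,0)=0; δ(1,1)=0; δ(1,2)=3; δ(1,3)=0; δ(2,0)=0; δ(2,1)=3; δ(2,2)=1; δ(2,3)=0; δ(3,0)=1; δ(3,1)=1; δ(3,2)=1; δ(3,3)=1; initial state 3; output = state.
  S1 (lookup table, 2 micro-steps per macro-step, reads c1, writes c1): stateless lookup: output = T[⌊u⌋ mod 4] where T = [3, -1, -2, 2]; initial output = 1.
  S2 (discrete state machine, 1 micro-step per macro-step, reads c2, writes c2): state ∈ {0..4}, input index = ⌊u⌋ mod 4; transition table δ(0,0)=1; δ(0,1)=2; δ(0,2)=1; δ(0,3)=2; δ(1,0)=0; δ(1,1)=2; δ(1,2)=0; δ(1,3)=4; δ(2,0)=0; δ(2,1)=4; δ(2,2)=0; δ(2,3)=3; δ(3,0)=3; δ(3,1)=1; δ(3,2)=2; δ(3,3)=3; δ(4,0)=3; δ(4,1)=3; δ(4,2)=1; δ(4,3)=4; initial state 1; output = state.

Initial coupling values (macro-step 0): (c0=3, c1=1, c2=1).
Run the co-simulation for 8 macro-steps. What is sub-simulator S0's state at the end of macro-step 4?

macro 1: S0 reads c2=1 → after 1×micro: 1; S1 reads c1=1 → after 2×micro: -1; S2 reads c2=1 → after 1×micro: 2 ⇒ (c0=1, c1=-1, c2=2)
macro 2: S0 reads c2=2 → after 1×micro: 3; S1 reads c1=-1 → after 2×micro: 2; S2 reads c2=2 → after 1×micro: 0 ⇒ (c0=3, c1=2, c2=0)
macro 3: S0 reads c2=0 → after 1×micro: 1; S1 reads c1=2 → after 2×micro: -2; S2 reads c2=0 → after 1×micro: 1 ⇒ (c0=1, c1=-2, c2=1)
macro 4: S0 reads c2=1 → after 1×micro: 0; S1 reads c1=-2 → after 2×micro: -2; S2 reads c2=1 → after 1×micro: 2 ⇒ (c0=0, c1=-2, c2=2)
macro 5: S0 reads c2=2 → after 1×micro: 0; S1 reads c1=-2 → after 2×micro: -2; S2 reads c2=2 → after 1×micro: 0 ⇒ (c0=0, c1=-2, c2=0)
macro 6: S0 reads c2=0 → after 1×micro: 1; S1 reads c1=-2 → after 2×micro: -2; S2 reads c2=0 → after 1×micro: 1 ⇒ (c0=1, c1=-2, c2=1)
macro 7: S0 reads c2=1 → after 1×micro: 0; S1 reads c1=-2 → after 2×micro: -2; S2 reads c2=1 → after 1×micro: 2 ⇒ (c0=0, c1=-2, c2=2)
macro 8: S0 reads c2=2 → after 1×micro: 0; S1 reads c1=-2 → after 2×micro: -2; S2 reads c2=2 → after 1×micro: 0 ⇒ (c0=0, c1=-2, c2=0)

S0 state at macro-step 4 = 0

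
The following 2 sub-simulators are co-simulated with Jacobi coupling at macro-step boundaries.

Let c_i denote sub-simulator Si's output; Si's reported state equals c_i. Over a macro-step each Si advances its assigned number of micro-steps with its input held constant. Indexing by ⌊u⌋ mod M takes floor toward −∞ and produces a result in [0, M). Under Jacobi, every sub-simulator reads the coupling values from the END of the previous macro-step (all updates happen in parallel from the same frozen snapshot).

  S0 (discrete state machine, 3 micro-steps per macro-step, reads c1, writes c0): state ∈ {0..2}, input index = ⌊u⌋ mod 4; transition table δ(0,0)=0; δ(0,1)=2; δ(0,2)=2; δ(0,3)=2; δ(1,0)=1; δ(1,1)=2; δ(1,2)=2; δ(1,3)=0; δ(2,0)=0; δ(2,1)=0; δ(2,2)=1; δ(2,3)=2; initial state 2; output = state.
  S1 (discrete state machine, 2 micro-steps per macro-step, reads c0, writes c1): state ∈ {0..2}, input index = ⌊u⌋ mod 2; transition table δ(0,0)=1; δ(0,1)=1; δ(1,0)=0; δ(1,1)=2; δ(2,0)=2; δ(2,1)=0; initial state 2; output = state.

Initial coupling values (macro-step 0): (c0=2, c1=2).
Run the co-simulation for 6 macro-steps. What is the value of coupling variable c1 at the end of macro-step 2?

c1 at macro-step 2 = 1

macro 1: S0 reads c1=2 → after 3×micro: 1; S1 reads c0=2 → after 2×micro: 2 ⇒ (c0=1, c1=2)
macro 2: S0 reads c1=2 → after 3×micro: 2; S1 reads c0=1 → after 2×micro: 1 ⇒ (c0=2, c1=1)
macro 3: S0 reads c1=1 → after 3×micro: 0; S1 reads c0=2 → after 2×micro: 1 ⇒ (c0=0, c1=1)
macro 4: S0 reads c1=1 → after 3×micro: 2; S1 reads c0=0 → after 2×micro: 1 ⇒ (c0=2, c1=1)
macro 5: S0 reads c1=1 → after 3×micro: 0; S1 reads c0=2 → after 2×micro: 1 ⇒ (c0=0, c1=1)
macro 6: S0 reads c1=1 → after 3×micro: 2; S1 reads c0=0 → after 2×micro: 1 ⇒ (c0=2, c1=1)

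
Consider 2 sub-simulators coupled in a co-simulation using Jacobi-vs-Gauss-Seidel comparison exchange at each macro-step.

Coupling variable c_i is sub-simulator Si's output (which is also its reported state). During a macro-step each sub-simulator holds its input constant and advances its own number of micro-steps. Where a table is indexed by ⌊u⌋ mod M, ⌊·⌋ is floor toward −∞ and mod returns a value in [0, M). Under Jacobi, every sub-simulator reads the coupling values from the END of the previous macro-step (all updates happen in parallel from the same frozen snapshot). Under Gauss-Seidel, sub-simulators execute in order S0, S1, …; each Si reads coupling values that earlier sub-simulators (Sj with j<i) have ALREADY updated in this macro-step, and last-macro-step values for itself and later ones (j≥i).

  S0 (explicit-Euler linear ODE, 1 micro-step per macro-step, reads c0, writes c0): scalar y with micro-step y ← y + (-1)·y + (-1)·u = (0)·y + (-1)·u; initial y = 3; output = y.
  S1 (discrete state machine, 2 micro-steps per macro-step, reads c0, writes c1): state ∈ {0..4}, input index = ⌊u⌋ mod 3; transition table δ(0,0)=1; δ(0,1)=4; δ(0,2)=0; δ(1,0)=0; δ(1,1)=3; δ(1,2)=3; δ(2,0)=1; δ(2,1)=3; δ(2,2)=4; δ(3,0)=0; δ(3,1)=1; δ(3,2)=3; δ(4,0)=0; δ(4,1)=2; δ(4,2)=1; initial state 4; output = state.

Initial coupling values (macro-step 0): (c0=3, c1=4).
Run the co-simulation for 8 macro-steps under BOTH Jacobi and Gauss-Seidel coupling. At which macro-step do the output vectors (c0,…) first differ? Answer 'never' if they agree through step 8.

[Jacobi] macro 1: S0 reads c0=3 → after 1×micro: -3; S1 reads c0=3 → after 2×micro: 1 ⇒ (c0=-3, c1=1)
[Jacobi] macro 2: S0 reads c0=-3 → after 1×micro: 3; S1 reads c0=-3 → after 2×micro: 1 ⇒ (c0=3, c1=1)
[Jacobi] macro 3: S0 reads c0=3 → after 1×micro: -3; S1 reads c0=3 → after 2×micro: 1 ⇒ (c0=-3, c1=1)
[Jacobi] macro 4: S0 reads c0=-3 → after 1×micro: 3; S1 reads c0=-3 → after 2×micro: 1 ⇒ (c0=3, c1=1)
[Jacobi] macro 5: S0 reads c0=3 → after 1×micro: -3; S1 reads c0=3 → after 2×micro: 1 ⇒ (c0=-3, c1=1)
[Jacobi] macro 6: S0 reads c0=-3 → after 1×micro: 3; S1 reads c0=-3 → after 2×micro: 1 ⇒ (c0=3, c1=1)
[Jacobi] macro 7: S0 reads c0=3 → after 1×micro: -3; S1 reads c0=3 → after 2×micro: 1 ⇒ (c0=-3, c1=1)
[Jacobi] macro 8: S0 reads c0=-3 → after 1×micro: 3; S1 reads c0=-3 → after 2×micro: 1 ⇒ (c0=3, c1=1)
[Gauss-Seidel] macro 1: S0 reads c0=3 → after 1×micro: -3; S1 reads c0=-3 → after 2×micro: 1 ⇒ (c0=-3, c1=1)
[Gauss-Seidel] macro 2: S0 reads c0=-3 → after 1×micro: 3; S1 reads c0=3 → after 2×micro: 1 ⇒ (c0=3, c1=1)
[Gauss-Seidel] macro 3: S0 reads c0=3 → after 1×micro: -3; S1 reads c0=-3 → after 2×micro: 1 ⇒ (c0=-3, c1=1)
[Gauss-Seidel] macro 4: S0 reads c0=-3 → after 1×micro: 3; S1 reads c0=3 → after 2×micro: 1 ⇒ (c0=3, c1=1)
[Gauss-Seidel] macro 5: S0 reads c0=3 → after 1×micro: -3; S1 reads c0=-3 → after 2×micro: 1 ⇒ (c0=-3, c1=1)
[Gauss-Seidel] macro 6: S0 reads c0=-3 → after 1×micro: 3; S1 reads c0=3 → after 2×micro: 1 ⇒ (c0=3, c1=1)
[Gauss-Seidel] macro 7: S0 reads c0=3 → after 1×micro: -3; S1 reads c0=-3 → after 2×micro: 1 ⇒ (c0=-3, c1=1)
[Gauss-Seidel] macro 8: S0 reads c0=-3 → after 1×micro: 3; S1 reads c0=3 → after 2×micro: 1 ⇒ (c0=3, c1=1)

first divergence at macro-step: never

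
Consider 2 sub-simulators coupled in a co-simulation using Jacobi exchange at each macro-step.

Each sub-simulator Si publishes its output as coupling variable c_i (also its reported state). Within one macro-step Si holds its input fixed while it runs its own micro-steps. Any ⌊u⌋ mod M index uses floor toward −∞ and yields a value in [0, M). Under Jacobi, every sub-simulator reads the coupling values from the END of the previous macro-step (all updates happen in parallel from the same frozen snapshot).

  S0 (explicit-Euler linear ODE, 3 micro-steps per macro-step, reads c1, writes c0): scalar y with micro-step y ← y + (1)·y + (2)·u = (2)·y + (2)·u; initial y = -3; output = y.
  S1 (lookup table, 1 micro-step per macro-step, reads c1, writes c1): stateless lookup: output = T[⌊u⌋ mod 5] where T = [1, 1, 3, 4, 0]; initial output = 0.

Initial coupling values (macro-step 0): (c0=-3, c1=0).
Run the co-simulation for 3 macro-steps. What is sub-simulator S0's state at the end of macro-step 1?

macro 1: S0 reads c1=0 → after 3×micro: -24; S1 reads c1=0 → after 1×micro: 1 ⇒ (c0=-24, c1=1)
macro 2: S0 reads c1=1 → after 3×micro: -178; S1 reads c1=1 → after 1×micro: 1 ⇒ (c0=-178, c1=1)
macro 3: S0 reads c1=1 → after 3×micro: -1410; S1 reads c1=1 → after 1×micro: 1 ⇒ (c0=-1410, c1=1)

S0 state at macro-step 1 = -24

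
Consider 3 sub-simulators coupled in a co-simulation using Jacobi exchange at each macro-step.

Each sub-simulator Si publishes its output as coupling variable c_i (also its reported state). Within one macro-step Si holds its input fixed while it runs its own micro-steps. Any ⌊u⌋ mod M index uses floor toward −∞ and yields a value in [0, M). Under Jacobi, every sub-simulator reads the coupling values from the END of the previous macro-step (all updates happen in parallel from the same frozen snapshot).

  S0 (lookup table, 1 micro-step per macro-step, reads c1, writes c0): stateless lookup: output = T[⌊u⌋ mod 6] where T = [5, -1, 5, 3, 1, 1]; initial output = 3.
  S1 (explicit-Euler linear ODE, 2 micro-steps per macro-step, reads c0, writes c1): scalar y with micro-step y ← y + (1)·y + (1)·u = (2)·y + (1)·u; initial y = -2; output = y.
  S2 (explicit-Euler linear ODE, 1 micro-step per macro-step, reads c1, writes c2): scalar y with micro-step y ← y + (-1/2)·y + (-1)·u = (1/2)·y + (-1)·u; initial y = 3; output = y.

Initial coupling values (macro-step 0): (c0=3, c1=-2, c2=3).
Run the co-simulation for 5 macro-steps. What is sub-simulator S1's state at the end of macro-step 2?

S1 state at macro-step 2 = 7

macro 1: S0 reads c1=-2 → after 1×micro: 1; S1 reads c0=3 → after 2×micro: 1; S2 reads c1=-2 → after 1×micro: 7/2 ⇒ (c0=1, c1=1, c2=7/2)
macro 2: S0 reads c1=1 → after 1×micro: -1; S1 reads c0=1 → after 2×micro: 7; S2 reads c1=1 → after 1×micro: 3/4 ⇒ (c0=-1, c1=7, c2=3/4)
macro 3: S0 reads c1=7 → after 1×micro: -1; S1 reads c0=-1 → after 2×micro: 25; S2 reads c1=7 → after 1×micro: -53/8 ⇒ (c0=-1, c1=25, c2=-53/8)
macro 4: S0 reads c1=25 → after 1×micro: -1; S1 reads c0=-1 → after 2×micro: 97; S2 reads c1=25 → after 1×micro: -453/16 ⇒ (c0=-1, c1=97, c2=-453/16)
macro 5: S0 reads c1=97 → after 1×micro: -1; S1 reads c0=-1 → after 2×micro: 385; S2 reads c1=97 → after 1×micro: -3557/32 ⇒ (c0=-1, c1=385, c2=-3557/32)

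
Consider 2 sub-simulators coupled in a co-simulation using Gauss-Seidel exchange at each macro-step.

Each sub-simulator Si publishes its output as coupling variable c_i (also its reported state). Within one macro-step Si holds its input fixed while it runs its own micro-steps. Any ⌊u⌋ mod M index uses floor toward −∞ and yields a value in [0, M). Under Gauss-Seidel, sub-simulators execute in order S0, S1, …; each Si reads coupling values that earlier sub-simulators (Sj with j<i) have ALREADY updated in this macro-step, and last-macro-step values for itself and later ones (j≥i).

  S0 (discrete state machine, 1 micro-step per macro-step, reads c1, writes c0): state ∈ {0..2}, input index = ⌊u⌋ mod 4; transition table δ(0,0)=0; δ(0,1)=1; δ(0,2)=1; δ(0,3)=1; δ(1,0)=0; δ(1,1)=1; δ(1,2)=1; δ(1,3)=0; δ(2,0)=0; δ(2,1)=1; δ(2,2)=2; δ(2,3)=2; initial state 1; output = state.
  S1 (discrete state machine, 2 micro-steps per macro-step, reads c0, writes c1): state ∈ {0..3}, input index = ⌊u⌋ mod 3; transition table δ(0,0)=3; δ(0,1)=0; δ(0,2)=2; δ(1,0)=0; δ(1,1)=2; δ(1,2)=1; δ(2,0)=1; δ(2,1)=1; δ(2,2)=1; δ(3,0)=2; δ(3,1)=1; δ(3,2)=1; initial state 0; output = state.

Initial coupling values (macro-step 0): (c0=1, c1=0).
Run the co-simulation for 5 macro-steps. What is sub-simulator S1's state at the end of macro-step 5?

S1 state at macro-step 5 = 2

macro 1: S0 reads c1=0 → after 1×micro: 0; S1 reads c0=0 → after 2×micro: 2 ⇒ (c0=0, c1=2)
macro 2: S0 reads c1=2 → after 1×micro: 1; S1 reads c0=1 → after 2×micro: 2 ⇒ (c0=1, c1=2)
macro 3: S0 reads c1=2 → after 1×micro: 1; S1 reads c0=1 → after 2×micro: 2 ⇒ (c0=1, c1=2)
macro 4: S0 reads c1=2 → after 1×micro: 1; S1 reads c0=1 → after 2×micro: 2 ⇒ (c0=1, c1=2)
macro 5: S0 reads c1=2 → after 1×micro: 1; S1 reads c0=1 → after 2×micro: 2 ⇒ (c0=1, c1=2)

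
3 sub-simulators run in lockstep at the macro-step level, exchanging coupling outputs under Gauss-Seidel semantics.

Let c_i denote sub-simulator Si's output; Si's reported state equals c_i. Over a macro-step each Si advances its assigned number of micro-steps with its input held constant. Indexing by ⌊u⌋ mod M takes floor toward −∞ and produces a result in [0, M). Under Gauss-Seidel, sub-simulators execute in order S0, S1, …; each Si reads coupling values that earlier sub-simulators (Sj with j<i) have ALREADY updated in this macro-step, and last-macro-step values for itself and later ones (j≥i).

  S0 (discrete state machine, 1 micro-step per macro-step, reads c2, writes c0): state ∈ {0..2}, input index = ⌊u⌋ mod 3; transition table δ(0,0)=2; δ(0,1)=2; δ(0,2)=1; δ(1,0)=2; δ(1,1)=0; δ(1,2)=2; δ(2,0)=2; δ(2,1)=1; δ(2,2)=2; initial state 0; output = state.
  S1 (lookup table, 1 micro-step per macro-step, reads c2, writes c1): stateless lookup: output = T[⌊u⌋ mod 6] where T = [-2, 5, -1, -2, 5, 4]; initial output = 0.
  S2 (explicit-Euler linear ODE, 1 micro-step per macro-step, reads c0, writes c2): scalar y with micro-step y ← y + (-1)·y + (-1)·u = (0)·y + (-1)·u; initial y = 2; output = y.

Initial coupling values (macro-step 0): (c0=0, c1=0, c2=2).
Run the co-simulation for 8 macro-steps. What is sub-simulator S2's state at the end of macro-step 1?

macro 1: S0 reads c2=2 → after 1×micro: 1; S1 reads c2=2 → after 1×micro: -1; S2 reads c0=1 → after 1×micro: -1 ⇒ (c0=1, c1=-1, c2=-1)
macro 2: S0 reads c2=-1 → after 1×micro: 2; S1 reads c2=-1 → after 1×micro: 4; S2 reads c0=2 → after 1×micro: -2 ⇒ (c0=2, c1=4, c2=-2)
macro 3: S0 reads c2=-2 → after 1×micro: 1; S1 reads c2=-2 → after 1×micro: 5; S2 reads c0=1 → after 1×micro: -1 ⇒ (c0=1, c1=5, c2=-1)
macro 4: S0 reads c2=-1 → after 1×micro: 2; S1 reads c2=-1 → after 1×micro: 4; S2 reads c0=2 → after 1×micro: -2 ⇒ (c0=2, c1=4, c2=-2)
macro 5: S0 reads c2=-2 → after 1×micro: 1; S1 reads c2=-2 → after 1×micro: 5; S2 reads c0=1 → after 1×micro: -1 ⇒ (c0=1, c1=5, c2=-1)
macro 6: S0 reads c2=-1 → after 1×micro: 2; S1 reads c2=-1 → after 1×micro: 4; S2 reads c0=2 → after 1×micro: -2 ⇒ (c0=2, c1=4, c2=-2)
macro 7: S0 reads c2=-2 → after 1×micro: 1; S1 reads c2=-2 → after 1×micro: 5; S2 reads c0=1 → after 1×micro: -1 ⇒ (c0=1, c1=5, c2=-1)
macro 8: S0 reads c2=-1 → after 1×micro: 2; S1 reads c2=-1 → after 1×micro: 4; S2 reads c0=2 → after 1×micro: -2 ⇒ (c0=2, c1=4, c2=-2)

S2 state at macro-step 1 = -1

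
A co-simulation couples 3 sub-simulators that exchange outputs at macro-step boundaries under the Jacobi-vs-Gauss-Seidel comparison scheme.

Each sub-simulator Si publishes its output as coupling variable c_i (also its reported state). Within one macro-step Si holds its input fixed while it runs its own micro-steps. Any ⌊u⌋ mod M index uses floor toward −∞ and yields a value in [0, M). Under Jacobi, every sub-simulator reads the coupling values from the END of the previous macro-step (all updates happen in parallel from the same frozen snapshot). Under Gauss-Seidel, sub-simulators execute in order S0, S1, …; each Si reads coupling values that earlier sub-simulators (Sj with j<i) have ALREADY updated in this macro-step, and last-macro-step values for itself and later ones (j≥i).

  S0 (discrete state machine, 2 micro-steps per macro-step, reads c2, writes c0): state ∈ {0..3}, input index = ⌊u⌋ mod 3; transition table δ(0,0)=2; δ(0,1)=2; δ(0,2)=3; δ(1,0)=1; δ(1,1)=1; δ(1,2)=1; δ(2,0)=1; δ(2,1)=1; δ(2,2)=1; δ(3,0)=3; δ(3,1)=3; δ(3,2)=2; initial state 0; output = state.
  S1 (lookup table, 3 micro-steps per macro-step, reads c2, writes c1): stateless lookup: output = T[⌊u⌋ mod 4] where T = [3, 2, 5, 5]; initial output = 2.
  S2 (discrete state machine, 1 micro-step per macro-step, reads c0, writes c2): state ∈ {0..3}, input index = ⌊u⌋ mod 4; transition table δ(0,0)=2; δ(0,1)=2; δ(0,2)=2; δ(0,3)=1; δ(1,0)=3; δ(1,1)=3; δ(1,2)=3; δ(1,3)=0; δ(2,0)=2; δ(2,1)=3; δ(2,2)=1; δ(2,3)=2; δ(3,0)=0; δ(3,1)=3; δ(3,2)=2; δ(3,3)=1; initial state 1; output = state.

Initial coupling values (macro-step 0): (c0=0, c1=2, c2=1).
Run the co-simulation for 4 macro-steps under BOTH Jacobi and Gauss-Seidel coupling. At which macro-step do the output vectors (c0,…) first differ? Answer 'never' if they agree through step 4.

first divergence at macro-step: never

[Jacobi] macro 1: S0 reads c2=1 → after 2×micro: 1; S1 reads c2=1 → after 3×micro: 2; S2 reads c0=0 → after 1×micro: 3 ⇒ (c0=1, c1=2, c2=3)
[Jacobi] macro 2: S0 reads c2=3 → after 2×micro: 1; S1 reads c2=3 → after 3×micro: 5; S2 reads c0=1 → after 1×micro: 3 ⇒ (c0=1, c1=5, c2=3)
[Jacobi] macro 3: S0 reads c2=3 → after 2×micro: 1; S1 reads c2=3 → after 3×micro: 5; S2 reads c0=1 → after 1×micro: 3 ⇒ (c0=1, c1=5, c2=3)
[Jacobi] macro 4: S0 reads c2=3 → after 2×micro: 1; S1 reads c2=3 → after 3×micro: 5; S2 reads c0=1 → after 1×micro: 3 ⇒ (c0=1, c1=5, c2=3)
[Gauss-Seidel] macro 1: S0 reads c2=1 → after 2×micro: 1; S1 reads c2=1 → after 3×micro: 2; S2 reads c0=1 → after 1×micro: 3 ⇒ (c0=1, c1=2, c2=3)
[Gauss-Seidel] macro 2: S0 reads c2=3 → after 2×micro: 1; S1 reads c2=3 → after 3×micro: 5; S2 reads c0=1 → after 1×micro: 3 ⇒ (c0=1, c1=5, c2=3)
[Gauss-Seidel] macro 3: S0 reads c2=3 → after 2×micro: 1; S1 reads c2=3 → after 3×micro: 5; S2 reads c0=1 → after 1×micro: 3 ⇒ (c0=1, c1=5, c2=3)
[Gauss-Seidel] macro 4: S0 reads c2=3 → after 2×micro: 1; S1 reads c2=3 → after 3×micro: 5; S2 reads c0=1 → after 1×micro: 3 ⇒ (c0=1, c1=5, c2=3)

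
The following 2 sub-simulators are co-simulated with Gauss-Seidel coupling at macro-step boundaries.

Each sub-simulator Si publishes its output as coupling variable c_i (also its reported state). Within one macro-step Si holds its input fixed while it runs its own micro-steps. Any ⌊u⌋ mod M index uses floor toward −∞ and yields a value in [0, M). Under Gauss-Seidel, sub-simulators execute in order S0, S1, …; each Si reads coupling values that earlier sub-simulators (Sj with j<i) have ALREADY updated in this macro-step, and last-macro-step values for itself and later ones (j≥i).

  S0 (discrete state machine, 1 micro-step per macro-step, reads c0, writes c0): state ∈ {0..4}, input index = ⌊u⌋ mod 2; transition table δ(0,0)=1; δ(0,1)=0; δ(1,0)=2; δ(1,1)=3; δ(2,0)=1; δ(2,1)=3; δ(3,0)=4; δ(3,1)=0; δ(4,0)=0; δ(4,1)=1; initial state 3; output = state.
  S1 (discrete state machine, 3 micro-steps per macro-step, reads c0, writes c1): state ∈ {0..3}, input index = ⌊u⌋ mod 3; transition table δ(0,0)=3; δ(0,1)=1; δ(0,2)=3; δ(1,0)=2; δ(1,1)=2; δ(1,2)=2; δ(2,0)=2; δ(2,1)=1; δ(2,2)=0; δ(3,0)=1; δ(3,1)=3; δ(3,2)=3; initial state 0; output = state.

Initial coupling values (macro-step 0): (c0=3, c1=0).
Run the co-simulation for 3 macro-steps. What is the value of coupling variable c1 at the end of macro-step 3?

macro 1: S0 reads c0=3 → after 1×micro: 0; S1 reads c0=0 → after 3×micro: 2 ⇒ (c0=0, c1=2)
macro 2: S0 reads c0=0 → after 1×micro: 1; S1 reads c0=1 → after 3×micro: 1 ⇒ (c0=1, c1=1)
macro 3: S0 reads c0=1 → after 1×micro: 3; S1 reads c0=3 → after 3×micro: 2 ⇒ (c0=3, c1=2)

c1 at macro-step 3 = 2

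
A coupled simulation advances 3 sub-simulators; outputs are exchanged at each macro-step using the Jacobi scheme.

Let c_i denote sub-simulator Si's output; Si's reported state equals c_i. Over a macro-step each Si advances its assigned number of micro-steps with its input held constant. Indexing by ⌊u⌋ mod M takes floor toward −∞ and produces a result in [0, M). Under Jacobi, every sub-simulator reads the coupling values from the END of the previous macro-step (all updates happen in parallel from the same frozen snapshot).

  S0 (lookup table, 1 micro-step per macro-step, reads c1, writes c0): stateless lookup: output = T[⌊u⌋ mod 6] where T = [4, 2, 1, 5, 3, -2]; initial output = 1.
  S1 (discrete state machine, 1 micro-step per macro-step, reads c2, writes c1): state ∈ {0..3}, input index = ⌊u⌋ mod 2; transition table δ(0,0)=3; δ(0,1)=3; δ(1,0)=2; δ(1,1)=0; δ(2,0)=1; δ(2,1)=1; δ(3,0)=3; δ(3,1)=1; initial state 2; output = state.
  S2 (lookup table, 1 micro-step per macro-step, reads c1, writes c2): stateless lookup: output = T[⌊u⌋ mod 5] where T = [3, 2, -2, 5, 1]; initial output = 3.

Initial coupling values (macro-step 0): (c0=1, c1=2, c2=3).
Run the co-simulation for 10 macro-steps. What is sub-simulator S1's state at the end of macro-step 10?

S1 state at macro-step 10 = 2

macro 1: S0 reads c1=2 → after 1×micro: 1; S1 reads c2=3 → after 1×micro: 1; S2 reads c1=2 → after 1×micro: -2 ⇒ (c0=1, c1=1, c2=-2)
macro 2: S0 reads c1=1 → after 1×micro: 2; S1 reads c2=-2 → after 1×micro: 2; S2 reads c1=1 → after 1×micro: 2 ⇒ (c0=2, c1=2, c2=2)
macro 3: S0 reads c1=2 → after 1×micro: 1; S1 reads c2=2 → after 1×micro: 1; S2 reads c1=2 → after 1×micro: -2 ⇒ (c0=1, c1=1, c2=-2)
macro 4: S0 reads c1=1 → after 1×micro: 2; S1 reads c2=-2 → after 1×micro: 2; S2 reads c1=1 → after 1×micro: 2 ⇒ (c0=2, c1=2, c2=2)
macro 5: S0 reads c1=2 → after 1×micro: 1; S1 reads c2=2 → after 1×micro: 1; S2 reads c1=2 → after 1×micro: -2 ⇒ (c0=1, c1=1, c2=-2)
macro 6: S0 reads c1=1 → after 1×micro: 2; S1 reads c2=-2 → after 1×micro: 2; S2 reads c1=1 → after 1×micro: 2 ⇒ (c0=2, c1=2, c2=2)
macro 7: S0 reads c1=2 → after 1×micro: 1; S1 reads c2=2 → after 1×micro: 1; S2 reads c1=2 → after 1×micro: -2 ⇒ (c0=1, c1=1, c2=-2)
macro 8: S0 reads c1=1 → after 1×micro: 2; S1 reads c2=-2 → after 1×micro: 2; S2 reads c1=1 → after 1×micro: 2 ⇒ (c0=2, c1=2, c2=2)
macro 9: S0 reads c1=2 → after 1×micro: 1; S1 reads c2=2 → after 1×micro: 1; S2 reads c1=2 → after 1×micro: -2 ⇒ (c0=1, c1=1, c2=-2)
macro 10: S0 reads c1=1 → after 1×micro: 2; S1 reads c2=-2 → after 1×micro: 2; S2 reads c1=1 → after 1×micro: 2 ⇒ (c0=2, c1=2, c2=2)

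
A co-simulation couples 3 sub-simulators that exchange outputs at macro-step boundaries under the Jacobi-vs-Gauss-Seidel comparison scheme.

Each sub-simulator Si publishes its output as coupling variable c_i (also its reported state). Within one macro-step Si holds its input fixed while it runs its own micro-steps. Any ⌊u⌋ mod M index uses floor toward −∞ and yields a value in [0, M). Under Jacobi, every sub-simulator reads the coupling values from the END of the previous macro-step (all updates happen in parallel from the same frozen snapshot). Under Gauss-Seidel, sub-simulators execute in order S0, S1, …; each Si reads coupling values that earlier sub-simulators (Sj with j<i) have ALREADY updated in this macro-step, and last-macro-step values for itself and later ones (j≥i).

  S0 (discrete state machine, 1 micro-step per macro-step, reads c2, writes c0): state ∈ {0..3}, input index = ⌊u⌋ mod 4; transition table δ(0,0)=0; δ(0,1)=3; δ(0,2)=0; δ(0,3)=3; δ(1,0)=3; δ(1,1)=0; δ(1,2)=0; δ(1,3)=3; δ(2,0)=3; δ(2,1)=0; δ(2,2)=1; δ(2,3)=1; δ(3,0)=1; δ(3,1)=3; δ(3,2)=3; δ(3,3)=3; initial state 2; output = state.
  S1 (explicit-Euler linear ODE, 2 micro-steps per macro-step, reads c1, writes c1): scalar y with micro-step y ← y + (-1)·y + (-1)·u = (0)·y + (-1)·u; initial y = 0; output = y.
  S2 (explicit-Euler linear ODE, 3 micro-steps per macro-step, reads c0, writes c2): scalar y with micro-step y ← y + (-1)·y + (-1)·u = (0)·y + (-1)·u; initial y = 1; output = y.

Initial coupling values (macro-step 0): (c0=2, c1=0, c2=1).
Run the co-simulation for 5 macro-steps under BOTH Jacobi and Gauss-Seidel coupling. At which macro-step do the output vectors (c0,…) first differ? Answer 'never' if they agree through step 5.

[Jacobi] macro 1: S0 reads c2=1 → after 1×micro: 0; S1 reads c1=0 → after 2×micro: 0; S2 reads c0=2 → after 3×micro: -2 ⇒ (c0=0, c1=0, c2=-2)
[Jacobi] macro 2: S0 reads c2=-2 → after 1×micro: 0; S1 reads c1=0 → after 2×micro: 0; S2 reads c0=0 → after 3×micro: 0 ⇒ (c0=0, c1=0, c2=0)
[Jacobi] macro 3: S0 reads c2=0 → after 1×micro: 0; S1 reads c1=0 → after 2×micro: 0; S2 reads c0=0 → after 3×micro: 0 ⇒ (c0=0, c1=0, c2=0)
[Jacobi] macro 4: S0 reads c2=0 → after 1×micro: 0; S1 reads c1=0 → after 2×micro: 0; S2 reads c0=0 → after 3×micro: 0 ⇒ (c0=0, c1=0, c2=0)
[Jacobi] macro 5: S0 reads c2=0 → after 1×micro: 0; S1 reads c1=0 → after 2×micro: 0; S2 reads c0=0 → after 3×micro: 0 ⇒ (c0=0, c1=0, c2=0)
[Gauss-Seidel] macro 1: S0 reads c2=1 → after 1×micro: 0; S1 reads c1=0 → after 2×micro: 0; S2 reads c0=0 → after 3×micro: 0 ⇒ (c0=0, c1=0, c2=0)
[Gauss-Seidel] macro 2: S0 reads c2=0 → after 1×micro: 0; S1 reads c1=0 → after 2×micro: 0; S2 reads c0=0 → after 3×micro: 0 ⇒ (c0=0, c1=0, c2=0)
[Gauss-Seidel] macro 3: S0 reads c2=0 → after 1×micro: 0; S1 reads c1=0 → after 2×micro: 0; S2 reads c0=0 → after 3×micro: 0 ⇒ (c0=0, c1=0, c2=0)
[Gauss-Seidel] macro 4: S0 reads c2=0 → after 1×micro: 0; S1 reads c1=0 → after 2×micro: 0; S2 reads c0=0 → after 3×micro: 0 ⇒ (c0=0, c1=0, c2=0)
[Gauss-Seidel] macro 5: S0 reads c2=0 → after 1×micro: 0; S1 reads c1=0 → after 2×micro: 0; S2 reads c0=0 → after 3×micro: 0 ⇒ (c0=0, c1=0, c2=0)

first divergence at macro-step: 1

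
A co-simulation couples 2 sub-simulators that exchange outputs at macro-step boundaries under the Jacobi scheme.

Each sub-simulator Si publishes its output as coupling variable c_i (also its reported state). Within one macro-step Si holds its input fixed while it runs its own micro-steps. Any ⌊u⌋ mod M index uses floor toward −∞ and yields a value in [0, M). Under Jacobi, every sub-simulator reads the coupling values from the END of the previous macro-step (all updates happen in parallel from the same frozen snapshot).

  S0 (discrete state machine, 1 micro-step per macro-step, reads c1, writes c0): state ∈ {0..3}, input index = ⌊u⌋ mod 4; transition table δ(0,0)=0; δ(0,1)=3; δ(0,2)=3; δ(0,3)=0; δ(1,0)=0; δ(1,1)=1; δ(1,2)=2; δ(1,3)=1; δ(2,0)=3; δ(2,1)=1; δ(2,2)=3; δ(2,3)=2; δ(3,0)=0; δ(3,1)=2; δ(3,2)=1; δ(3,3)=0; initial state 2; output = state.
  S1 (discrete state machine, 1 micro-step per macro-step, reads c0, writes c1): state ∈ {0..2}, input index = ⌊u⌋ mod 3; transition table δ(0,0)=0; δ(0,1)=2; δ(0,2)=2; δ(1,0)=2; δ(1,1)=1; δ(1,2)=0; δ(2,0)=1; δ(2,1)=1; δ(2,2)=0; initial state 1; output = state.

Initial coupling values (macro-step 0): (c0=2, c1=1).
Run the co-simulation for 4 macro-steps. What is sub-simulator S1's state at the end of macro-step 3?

S1 state at macro-step 3 = 1

macro 1: S0 reads c1=1 → after 1×micro: 1; S1 reads c0=2 → after 1×micro: 0 ⇒ (c0=1, c1=0)
macro 2: S0 reads c1=0 → after 1×micro: 0; S1 reads c0=1 → after 1×micro: 2 ⇒ (c0=0, c1=2)
macro 3: S0 reads c1=2 → after 1×micro: 3; S1 reads c0=0 → after 1×micro: 1 ⇒ (c0=3, c1=1)
macro 4: S0 reads c1=1 → after 1×micro: 2; S1 reads c0=3 → after 1×micro: 2 ⇒ (c0=2, c1=2)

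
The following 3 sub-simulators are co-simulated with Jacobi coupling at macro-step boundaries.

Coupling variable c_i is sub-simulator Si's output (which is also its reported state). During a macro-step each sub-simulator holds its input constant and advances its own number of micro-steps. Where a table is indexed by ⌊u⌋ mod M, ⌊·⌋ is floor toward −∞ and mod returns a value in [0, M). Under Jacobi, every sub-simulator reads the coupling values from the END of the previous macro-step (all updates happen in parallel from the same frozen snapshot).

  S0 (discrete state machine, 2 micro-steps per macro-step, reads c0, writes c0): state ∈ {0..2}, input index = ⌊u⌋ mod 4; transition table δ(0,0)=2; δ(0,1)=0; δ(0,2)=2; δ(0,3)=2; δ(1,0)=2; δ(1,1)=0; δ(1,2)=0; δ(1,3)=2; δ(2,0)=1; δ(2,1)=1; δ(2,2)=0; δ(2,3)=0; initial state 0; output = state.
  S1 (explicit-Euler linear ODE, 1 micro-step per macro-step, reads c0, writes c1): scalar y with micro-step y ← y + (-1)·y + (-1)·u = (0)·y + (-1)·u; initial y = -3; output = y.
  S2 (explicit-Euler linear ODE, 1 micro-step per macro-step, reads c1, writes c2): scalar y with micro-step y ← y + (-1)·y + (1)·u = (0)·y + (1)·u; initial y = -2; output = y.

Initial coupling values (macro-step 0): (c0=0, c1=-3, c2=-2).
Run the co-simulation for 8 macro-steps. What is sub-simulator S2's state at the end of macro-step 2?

macro 1: S0 reads c0=0 → after 2×micro: 1; S1 reads c0=0 → after 1×micro: 0; S2 reads c1=-3 → after 1×micro: -3 ⇒ (c0=1, c1=0, c2=-3)
macro 2: S0 reads c0=1 → after 2×micro: 0; S1 reads c0=1 → after 1×micro: -1; S2 reads c1=0 → after 1×micro: 0 ⇒ (c0=0, c1=-1, c2=0)
macro 3: S0 reads c0=0 → after 2×micro: 1; S1 reads c0=0 → after 1×micro: 0; S2 reads c1=-1 → after 1×micro: -1 ⇒ (c0=1, c1=0, c2=-1)
macro 4: S0 reads c0=1 → after 2×micro: 0; S1 reads c0=1 → after 1×micro: -1; S2 reads c1=0 → after 1×micro: 0 ⇒ (c0=0, c1=-1, c2=0)
macro 5: S0 reads c0=0 → after 2×micro: 1; S1 reads c0=0 → after 1×micro: 0; S2 reads c1=-1 → after 1×micro: -1 ⇒ (c0=1, c1=0, c2=-1)
macro 6: S0 reads c0=1 → after 2×micro: 0; S1 reads c0=1 → after 1×micro: -1; S2 reads c1=0 → after 1×micro: 0 ⇒ (c0=0, c1=-1, c2=0)
macro 7: S0 reads c0=0 → after 2×micro: 1; S1 reads c0=0 → after 1×micro: 0; S2 reads c1=-1 → after 1×micro: -1 ⇒ (c0=1, c1=0, c2=-1)
macro 8: S0 reads c0=1 → after 2×micro: 0; S1 reads c0=1 → after 1×micro: -1; S2 reads c1=0 → after 1×micro: 0 ⇒ (c0=0, c1=-1, c2=0)

S2 state at macro-step 2 = 0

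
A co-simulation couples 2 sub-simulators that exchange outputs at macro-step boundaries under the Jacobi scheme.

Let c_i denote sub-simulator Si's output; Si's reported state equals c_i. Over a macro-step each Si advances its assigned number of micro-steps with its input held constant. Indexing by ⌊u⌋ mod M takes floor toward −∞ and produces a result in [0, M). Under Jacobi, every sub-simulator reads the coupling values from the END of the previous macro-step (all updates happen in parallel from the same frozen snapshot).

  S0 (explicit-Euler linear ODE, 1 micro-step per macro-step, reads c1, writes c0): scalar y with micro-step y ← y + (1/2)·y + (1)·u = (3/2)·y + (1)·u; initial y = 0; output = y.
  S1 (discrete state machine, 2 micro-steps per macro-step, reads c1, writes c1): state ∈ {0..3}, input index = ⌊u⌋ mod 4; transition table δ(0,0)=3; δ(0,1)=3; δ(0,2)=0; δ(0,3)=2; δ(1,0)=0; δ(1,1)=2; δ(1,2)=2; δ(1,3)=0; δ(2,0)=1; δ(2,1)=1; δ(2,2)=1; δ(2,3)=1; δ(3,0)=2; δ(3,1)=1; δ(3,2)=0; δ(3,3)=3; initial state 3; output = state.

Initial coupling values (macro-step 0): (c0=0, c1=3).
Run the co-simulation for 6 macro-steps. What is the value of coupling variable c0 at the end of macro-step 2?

macro 1: S0 reads c1=3 → after 1×micro: 3; S1 reads c1=3 → after 2×micro: 3 ⇒ (c0=3, c1=3)
macro 2: S0 reads c1=3 → after 1×micro: 15/2; S1 reads c1=3 → after 2×micro: 3 ⇒ (c0=15/2, c1=3)
macro 3: S0 reads c1=3 → after 1×micro: 57/4; S1 reads c1=3 → after 2×micro: 3 ⇒ (c0=57/4, c1=3)
macro 4: S0 reads c1=3 → after 1×micro: 195/8; S1 reads c1=3 → after 2×micro: 3 ⇒ (c0=195/8, c1=3)
macro 5: S0 reads c1=3 → after 1×micro: 633/16; S1 reads c1=3 → after 2×micro: 3 ⇒ (c0=633/16, c1=3)
macro 6: S0 reads c1=3 → after 1×micro: 1995/32; S1 reads c1=3 → after 2×micro: 3 ⇒ (c0=1995/32, c1=3)

c0 at macro-step 2 = 15/2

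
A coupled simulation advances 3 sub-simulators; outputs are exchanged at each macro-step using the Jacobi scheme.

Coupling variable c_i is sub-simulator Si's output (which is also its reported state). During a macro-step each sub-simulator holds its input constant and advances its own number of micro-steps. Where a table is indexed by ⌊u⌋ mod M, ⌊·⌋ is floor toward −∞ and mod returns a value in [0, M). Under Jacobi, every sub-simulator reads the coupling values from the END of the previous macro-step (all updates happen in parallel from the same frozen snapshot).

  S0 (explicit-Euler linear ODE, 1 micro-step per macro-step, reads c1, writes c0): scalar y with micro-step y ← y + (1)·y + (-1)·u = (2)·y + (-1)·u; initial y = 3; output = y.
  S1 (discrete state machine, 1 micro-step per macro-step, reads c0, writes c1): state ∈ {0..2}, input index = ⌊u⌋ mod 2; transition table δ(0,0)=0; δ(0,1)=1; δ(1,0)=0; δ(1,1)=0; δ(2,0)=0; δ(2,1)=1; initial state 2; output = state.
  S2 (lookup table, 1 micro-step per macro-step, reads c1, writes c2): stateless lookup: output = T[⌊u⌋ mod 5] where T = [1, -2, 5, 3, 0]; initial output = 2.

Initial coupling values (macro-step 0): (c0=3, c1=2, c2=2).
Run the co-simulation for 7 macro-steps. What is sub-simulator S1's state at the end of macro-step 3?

S1 state at macro-step 3 = 1

macro 1: S0 reads c1=2 → after 1×micro: 4; S1 reads c0=3 → after 1×micro: 1; S2 reads c1=2 → after 1×micro: 5 ⇒ (c0=4, c1=1, c2=5)
macro 2: S0 reads c1=1 → after 1×micro: 7; S1 reads c0=4 → after 1×micro: 0; S2 reads c1=1 → after 1×micro: -2 ⇒ (c0=7, c1=0, c2=-2)
macro 3: S0 reads c1=0 → after 1×micro: 14; S1 reads c0=7 → after 1×micro: 1; S2 reads c1=0 → after 1×micro: 1 ⇒ (c0=14, c1=1, c2=1)
macro 4: S0 reads c1=1 → after 1×micro: 27; S1 reads c0=14 → after 1×micro: 0; S2 reads c1=1 → after 1×micro: -2 ⇒ (c0=27, c1=0, c2=-2)
macro 5: S0 reads c1=0 → after 1×micro: 54; S1 reads c0=27 → after 1×micro: 1; S2 reads c1=0 → after 1×micro: 1 ⇒ (c0=54, c1=1, c2=1)
macro 6: S0 reads c1=1 → after 1×micro: 107; S1 reads c0=54 → after 1×micro: 0; S2 reads c1=1 → after 1×micro: -2 ⇒ (c0=107, c1=0, c2=-2)
macro 7: S0 reads c1=0 → after 1×micro: 214; S1 reads c0=107 → after 1×micro: 1; S2 reads c1=0 → after 1×micro: 1 ⇒ (c0=214, c1=1, c2=1)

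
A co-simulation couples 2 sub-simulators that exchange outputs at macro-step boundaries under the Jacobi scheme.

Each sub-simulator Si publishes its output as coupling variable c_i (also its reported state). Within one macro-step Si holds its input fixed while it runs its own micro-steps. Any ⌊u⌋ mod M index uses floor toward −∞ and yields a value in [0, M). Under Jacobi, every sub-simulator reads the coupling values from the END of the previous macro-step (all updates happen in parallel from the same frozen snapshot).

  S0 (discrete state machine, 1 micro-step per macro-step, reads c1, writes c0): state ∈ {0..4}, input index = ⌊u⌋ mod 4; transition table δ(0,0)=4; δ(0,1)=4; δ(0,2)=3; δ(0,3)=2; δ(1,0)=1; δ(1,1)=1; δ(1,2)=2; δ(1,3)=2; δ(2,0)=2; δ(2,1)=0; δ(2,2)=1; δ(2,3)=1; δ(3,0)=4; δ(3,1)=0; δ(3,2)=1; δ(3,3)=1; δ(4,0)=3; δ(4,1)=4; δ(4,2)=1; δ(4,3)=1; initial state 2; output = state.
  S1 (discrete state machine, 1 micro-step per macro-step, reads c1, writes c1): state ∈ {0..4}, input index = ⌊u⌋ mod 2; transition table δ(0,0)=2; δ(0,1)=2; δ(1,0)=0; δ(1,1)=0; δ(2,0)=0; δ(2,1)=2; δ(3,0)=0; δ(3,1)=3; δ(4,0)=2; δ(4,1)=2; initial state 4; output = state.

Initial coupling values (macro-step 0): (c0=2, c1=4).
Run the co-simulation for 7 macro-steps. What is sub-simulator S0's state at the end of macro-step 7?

macro 1: S0 reads c1=4 → after 1×micro: 2; S1 reads c1=4 → after 1×micro: 2 ⇒ (c0=2, c1=2)
macro 2: S0 reads c1=2 → after 1×micro: 1; S1 reads c1=2 → after 1×micro: 0 ⇒ (c0=1, c1=0)
macro 3: S0 reads c1=0 → after 1×micro: 1; S1 reads c1=0 → after 1×micro: 2 ⇒ (c0=1, c1=2)
macro 4: S0 reads c1=2 → after 1×micro: 2; S1 reads c1=2 → after 1×micro: 0 ⇒ (c0=2, c1=0)
macro 5: S0 reads c1=0 → after 1×micro: 2; S1 reads c1=0 → after 1×micro: 2 ⇒ (c0=2, c1=2)
macro 6: S0 reads c1=2 → after 1×micro: 1; S1 reads c1=2 → after 1×micro: 0 ⇒ (c0=1, c1=0)
macro 7: S0 reads c1=0 → after 1×micro: 1; S1 reads c1=0 → after 1×micro: 2 ⇒ (c0=1, c1=2)

S0 state at macro-step 7 = 1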